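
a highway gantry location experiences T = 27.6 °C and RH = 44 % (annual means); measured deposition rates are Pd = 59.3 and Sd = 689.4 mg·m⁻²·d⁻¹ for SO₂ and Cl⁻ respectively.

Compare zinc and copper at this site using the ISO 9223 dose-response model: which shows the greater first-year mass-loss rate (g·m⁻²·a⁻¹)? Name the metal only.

zinc: temperature factor f = -0.071·(17.6) = -1.2496
  sulphur-dioxide contribution → 0.1687 μm/a
  chloride contribution → 10.78 μm/a
  ⇒ r_corr(zinc) = 10.95 μm/a
  mass loss = 10.95 μm/a × 7.14 g/cm³ = 78.19 g·m⁻²·a⁻¹
copper: f(T) = -0.080·(T−10) [T>10 °C] = -1.4080
  sulphur-dioxide contribution → 0.05026 μm/a
  chloride contribution → 1.128 μm/a
  ⇒ r_corr(copper) = 1.178 μm/a
  mass loss = 1.178 μm/a × 8.96 g/cm³ = 10.56 g·m⁻²·a⁻¹
Ordering by g·m⁻²·a⁻¹: zinc (78.2) > copper (10.6)

zinc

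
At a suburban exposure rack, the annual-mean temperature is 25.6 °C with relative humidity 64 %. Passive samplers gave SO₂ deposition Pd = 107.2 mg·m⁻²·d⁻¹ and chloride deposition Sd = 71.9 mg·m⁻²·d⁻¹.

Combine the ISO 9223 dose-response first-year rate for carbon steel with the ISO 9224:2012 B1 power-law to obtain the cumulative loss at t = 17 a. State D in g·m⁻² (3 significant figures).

carbon steel: f(T) = -0.054·(T−10) [T>10 °C] = -0.8424
  SO₂ term: 1.77·107.2^0.52·exp(0.02·64-0.8424) = 31.17
  Cl⁻ term: 0.102·71.9^0.62·exp(0.033·64+0.04·25.6) = 33.24
  r_corr = 31.17 + 33.24 = 64.41 μm/a
ISO 9224: D(t) = r_corr · t^b with b = 0.523 (carbon steel, B1)
  D(17) = 64.41 × 17^0.523 = 64.41 × 4.401 = 283.5 μm
  Mass loss = 283.5 μm × 7.85 g/cm³ = 2225 g·m⁻²

D(17) = 2.23e+03 g·m⁻²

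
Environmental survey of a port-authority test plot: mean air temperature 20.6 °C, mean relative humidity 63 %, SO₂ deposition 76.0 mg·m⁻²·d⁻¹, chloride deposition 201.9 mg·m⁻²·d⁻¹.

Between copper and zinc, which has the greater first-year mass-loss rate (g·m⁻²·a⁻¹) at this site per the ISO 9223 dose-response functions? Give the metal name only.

zinc

copper: temperature factor f = -0.080·(10.6) = -0.8480
  SO₂ term: 0.0053·76.0^0.26·exp(0.059·63-0.8480) = 0.2879
  Sd branch = 0.01025·Sd^0.27·e^(0.036·RH+0.049·T) = 1.139 μm/a
  sum: 0.2879 + 1.139 → r_corr = 1.427 μm/a
  mass loss = 1.427 μm/a × 8.96 g/cm³ = 12.78 g·m⁻²·a⁻¹
zinc: f(T) = -0.071·(T−10) [T>10 °C] = -0.7526
  Pd branch = 0.0129·Pd^0.44·e^(0.046·RH+f) = 0.7411 μm/a
  Cl⁻ term: 0.0175·201.9^0.57·exp(0.008·63+0.085·20.6) = 3.438
  r_corr = 0.7411 + 3.438 = 4.179 μm/a
  mass loss = 4.179 μm/a × 7.14 g/cm³ = 29.84 g·m⁻²·a⁻¹
Ordering by g·m⁻²·a⁻¹: zinc (29.8) > copper (12.8)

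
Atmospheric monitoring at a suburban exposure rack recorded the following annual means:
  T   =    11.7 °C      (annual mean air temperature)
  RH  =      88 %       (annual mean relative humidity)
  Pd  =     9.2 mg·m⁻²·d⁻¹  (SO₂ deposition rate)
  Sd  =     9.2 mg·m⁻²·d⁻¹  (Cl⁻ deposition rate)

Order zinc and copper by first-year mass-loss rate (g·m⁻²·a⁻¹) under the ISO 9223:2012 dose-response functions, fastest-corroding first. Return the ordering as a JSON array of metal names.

["copper", "zinc"]

zinc: temperature factor f = -0.071·(1.7) = -0.1207
  SO₂ term: 0.0129·9.2^0.44·exp(0.046·88-0.1207) = 1.739
  Sd branch = 0.0175·Sd^0.57·e^(0.008·RH+0.085·T) = 0.3389 μm/a
  r_corr = 1.739 + 0.3389 = 2.078 μm/a
  mass loss = 2.078 μm/a × 7.14 g/cm³ = 14.83 g·m⁻²·a⁻¹
copper: temperature factor f = -0.080·(1.7) = -0.1360
  Pd branch = 0.0053·Pd^0.26·e^(0.059·RH+f) = 1.481 μm/a
  Cl⁻ term: 0.01025·9.2^0.27·exp(0.036·88+0.049·11.7) = 0.7866
  sum: 1.481 + 0.7866 → r_corr = 2.268 μm/a
  mass loss = 2.268 μm/a × 8.96 g/cm³ = 20.32 g·m⁻²·a⁻¹
Ordering by g·m⁻²·a⁻¹: copper (20.3) > zinc (14.8)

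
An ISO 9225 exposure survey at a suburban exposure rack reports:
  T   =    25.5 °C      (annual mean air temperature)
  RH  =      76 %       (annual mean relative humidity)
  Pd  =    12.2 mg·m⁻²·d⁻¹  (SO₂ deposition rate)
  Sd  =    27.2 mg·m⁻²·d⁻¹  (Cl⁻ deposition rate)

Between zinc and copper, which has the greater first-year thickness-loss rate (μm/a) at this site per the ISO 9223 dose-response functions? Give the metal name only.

zinc: temperature factor f = -0.071·(15.5) = -1.1005
  SO₂ term: 0.0129·12.2^0.44·exp(0.046·76-1.1005) = 0.4255
  Sd branch = 0.0175·Sd^0.57·e^(0.008·RH+0.085·T) = 1.846 μm/a
  r_corr = 0.4255 + 1.846 = 2.271 μm/a
copper: f(T) = -0.080·(T−10) [T>10 °C] = -1.2400
  SO₂ term: 0.0053·12.2^0.26·exp(0.059·76-1.2400) = 0.2604
  Sd branch = 0.01025·Sd^0.27·e^(0.036·RH+0.049·T) = 1.346 μm/a
  sum: 0.2604 + 1.346 → r_corr = 1.606 μm/a
Ordering by μm/a: zinc (2.27) > copper (1.61)

zinc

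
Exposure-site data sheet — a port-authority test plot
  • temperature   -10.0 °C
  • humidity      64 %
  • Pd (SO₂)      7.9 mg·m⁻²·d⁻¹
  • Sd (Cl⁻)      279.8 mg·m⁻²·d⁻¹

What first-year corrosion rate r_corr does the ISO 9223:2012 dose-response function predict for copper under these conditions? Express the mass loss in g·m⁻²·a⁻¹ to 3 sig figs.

r_corr = 2.86 g·m⁻²·a⁻¹

copper: f(T) = +0.126·(T−10) [T≤10 °C] = -2.5200
  Pd branch = 0.0053·Pd^0.26·e^(0.059·RH+f) = 0.03185 μm/a
  Cl⁻ term: 0.01025·279.8^0.27·exp(0.036·64+0.049·-10.0) = 0.2879
  r_corr = 0.03185 + 0.2879 = 0.3197 μm/a
Convert to mass loss: 0.3197 μm/a × 8.96 g/cm³ = 2.865 g·m⁻²·a⁻¹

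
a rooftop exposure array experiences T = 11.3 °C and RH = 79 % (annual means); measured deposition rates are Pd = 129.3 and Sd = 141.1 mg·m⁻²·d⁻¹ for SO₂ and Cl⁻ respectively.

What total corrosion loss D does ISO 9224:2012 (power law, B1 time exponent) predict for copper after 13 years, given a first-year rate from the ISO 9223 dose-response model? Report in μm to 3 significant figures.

D(13) = 16.3 μm

copper: temperature factor f = -0.080·(1.3) = -0.1040
  SO₂ term: 0.0053·129.3^0.26·exp(0.059·79-0.1040) = 1.788
  Sd branch = 0.01025·Sd^0.27·e^(0.036·RH+0.049·T) = 1.166 μm/a
  sum: 1.788 + 1.166 → r_corr = 2.954 μm/a
Long-term exponent b (ISO 9224 Table 2, B1) = 0.667
  D(13) = 2.954 × 13^0.667 = 2.954 × 5.534 = 16.35 μm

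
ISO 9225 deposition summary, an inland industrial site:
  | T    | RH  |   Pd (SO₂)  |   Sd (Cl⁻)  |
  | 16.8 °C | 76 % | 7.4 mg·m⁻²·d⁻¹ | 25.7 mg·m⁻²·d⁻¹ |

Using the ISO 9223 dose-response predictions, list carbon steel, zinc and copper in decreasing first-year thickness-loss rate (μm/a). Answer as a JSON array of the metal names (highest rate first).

["carbon steel", "zinc", "copper"]

carbon steel: T>10 °C ⇒ hinge -0.054·(16.8−10) = -0.3672
  sulphur-dioxide contribution → 15.87 μm/a
  chloride contribution → 18.36 μm/a
  total first-year rate 34.23 μm/a
zinc: temperature factor f = -0.071·(6.8) = -0.4828
  sulphur-dioxide contribution → 0.6334 μm/a
  chloride contribution → 0.8529 μm/a
  total first-year rate 1.486 μm/a
copper: temperature factor f = -0.080·(6.8) = -0.5440
  sulphur-dioxide contribution → 0.4586 μm/a
  chloride contribution → 0.8653 μm/a
  total first-year rate 1.324 μm/a
Ordering by μm/a: carbon steel (34.2) > zinc (1.49) > copper (1.32)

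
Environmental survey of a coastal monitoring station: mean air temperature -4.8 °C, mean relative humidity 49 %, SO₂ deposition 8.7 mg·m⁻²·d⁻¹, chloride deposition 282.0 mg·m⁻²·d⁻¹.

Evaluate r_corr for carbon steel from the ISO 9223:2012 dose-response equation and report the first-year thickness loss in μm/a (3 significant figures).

carbon steel: f(T) = +0.150·(T−10) [T≤10 °C] = -2.2200
  SO₂ term: 1.77·8.7^0.52·exp(0.02·49-2.2200) = 1.578
  Cl⁻ term: 0.102·282.0^0.62·exp(0.033·49+0.04·-4.8) = 14.02
  r_corr = 1.578 + 14.02 = 15.59 μm/a

r_corr = 15.6 μm/a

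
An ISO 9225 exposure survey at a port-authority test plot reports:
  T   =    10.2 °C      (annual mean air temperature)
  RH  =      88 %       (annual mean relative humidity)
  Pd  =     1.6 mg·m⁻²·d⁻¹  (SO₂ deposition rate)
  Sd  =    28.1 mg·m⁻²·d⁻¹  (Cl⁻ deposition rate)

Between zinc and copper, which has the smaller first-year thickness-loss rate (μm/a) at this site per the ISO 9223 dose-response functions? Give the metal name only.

zinc

zinc: T>10 °C ⇒ hinge -0.071·(10.2−10) = -0.0142
  SO₂ term: 0.0129·1.6^0.44·exp(0.046·88-0.0142) = 0.8959
  Sd branch = 0.0175·Sd^0.57·e^(0.008·RH+0.085·T) = 0.5637 μm/a
  r_corr = 0.8959 + 0.5637 = 1.46 μm/a
copper: T>10 °C ⇒ hinge -0.080·(10.2−10) = -0.0160
  Pd branch = 0.0053·Pd^0.26·e^(0.059·RH+f) = 1.06 μm/a
  Cl⁻ term: 0.01025·28.1^0.27·exp(0.036·88+0.049·10.2) = 0.9881
  sum: 1.06 + 0.9881 → r_corr = 2.048 μm/a
Ordering by μm/a: copper (2.05) > zinc (1.46)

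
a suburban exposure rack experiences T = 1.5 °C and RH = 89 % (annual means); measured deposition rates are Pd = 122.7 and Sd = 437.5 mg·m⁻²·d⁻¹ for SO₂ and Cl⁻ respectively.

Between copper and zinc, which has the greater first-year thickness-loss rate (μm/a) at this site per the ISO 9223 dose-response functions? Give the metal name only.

copper: T≤10 °C ⇒ hinge +0.126·(1.5−10) = -1.0710
  Pd branch = 0.0053·Pd^0.26·e^(0.059·RH+f) = 1.21 μm/a
  Cl⁻ term: 0.01025·437.5^0.27·exp(0.036·89+0.049·1.5) = 1.403
  r_corr = 1.21 + 1.403 = 2.613 μm/a
zinc: f(T) = +0.038·(T−10) [T≤10 °C] = -0.3230
  SO₂ term: 0.0129·122.7^0.44·exp(0.046·89-0.3230) = 4.649
  Cl⁻ term: 0.0175·437.5^0.57·exp(0.008·89+0.085·1.5) = 1.297
  r_corr = 4.649 + 1.297 = 5.947 μm/a
Ordering by μm/a: zinc (5.95) > copper (2.61)

zinc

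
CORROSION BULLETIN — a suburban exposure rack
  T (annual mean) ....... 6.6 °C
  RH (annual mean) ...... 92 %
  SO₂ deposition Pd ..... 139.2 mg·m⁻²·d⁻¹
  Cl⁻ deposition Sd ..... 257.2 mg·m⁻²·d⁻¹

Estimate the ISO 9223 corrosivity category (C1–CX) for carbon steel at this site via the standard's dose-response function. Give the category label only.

C5

carbon steel: f(T) = +0.150·(T−10) [T≤10 °C] = -0.5100
  SO₂ term: 1.77·139.2^0.52·exp(0.02·92-0.5100) = 87.15
  Sd branch = 0.102·Sd^0.62·e^(0.033·RH+0.04·T) = 86.33 μm/a
  r_corr = 87.15 + 86.33 = 173.5 μm/a
Category bounds: 80…200 μm/a bracket r_corr ⇒ C5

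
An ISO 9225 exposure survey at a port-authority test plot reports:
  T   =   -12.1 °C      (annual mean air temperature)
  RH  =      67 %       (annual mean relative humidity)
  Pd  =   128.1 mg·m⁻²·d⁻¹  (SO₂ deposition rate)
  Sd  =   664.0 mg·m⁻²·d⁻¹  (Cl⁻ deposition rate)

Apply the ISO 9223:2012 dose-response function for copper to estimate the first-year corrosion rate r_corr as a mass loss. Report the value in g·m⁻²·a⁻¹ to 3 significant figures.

copper: T≤10 °C ⇒ hinge +0.126·(-12.1−10) = -2.7846
  Pd branch = 0.0053·Pd^0.26·e^(0.059·RH+f) = 0.06021 μm/a
  Cl⁻ term: 0.01025·664.0^0.27·exp(0.036·67+0.049·-12.1) = 0.3654
  sum: 0.06021 + 0.3654 → r_corr = 0.4256 μm/a
Convert to mass loss: 0.4256 μm/a × 8.96 g/cm³ = 3.813 g·m⁻²·a⁻¹

r_corr = 3.81 g·m⁻²·a⁻¹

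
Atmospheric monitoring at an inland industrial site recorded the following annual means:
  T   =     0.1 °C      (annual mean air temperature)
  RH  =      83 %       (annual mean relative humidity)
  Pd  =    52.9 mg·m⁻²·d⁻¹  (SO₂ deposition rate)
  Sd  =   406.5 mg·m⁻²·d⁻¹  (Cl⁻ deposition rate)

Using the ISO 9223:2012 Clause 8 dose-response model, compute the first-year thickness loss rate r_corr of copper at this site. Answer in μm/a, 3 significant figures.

copper: f(T) = +0.126·(T−10) [T≤10 °C] = -1.2474
  SO₂ term: 0.0053·52.9^0.26·exp(0.059·83-1.2474) = 0.572
  Sd branch = 0.01025·Sd^0.27·e^(0.036·RH+0.049·T) = 1.035 μm/a
  r_corr = 0.572 + 1.035 = 1.607 μm/a

r_corr = 1.61 μm/a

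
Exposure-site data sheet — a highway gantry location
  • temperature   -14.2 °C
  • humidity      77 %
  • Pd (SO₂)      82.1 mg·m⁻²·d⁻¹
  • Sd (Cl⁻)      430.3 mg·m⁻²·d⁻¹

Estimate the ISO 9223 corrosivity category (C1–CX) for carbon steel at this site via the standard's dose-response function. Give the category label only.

carbon steel: temperature factor f = +0.150·(-24.2) = -3.6300
  sulphur-dioxide contribution → 2.166 μm/a
  chloride contribution → 31.51 μm/a
  ⇒ r_corr(carbon steel) = 33.67 μm/a
Category bounds: 25…50 μm/a bracket r_corr ⇒ C3

C3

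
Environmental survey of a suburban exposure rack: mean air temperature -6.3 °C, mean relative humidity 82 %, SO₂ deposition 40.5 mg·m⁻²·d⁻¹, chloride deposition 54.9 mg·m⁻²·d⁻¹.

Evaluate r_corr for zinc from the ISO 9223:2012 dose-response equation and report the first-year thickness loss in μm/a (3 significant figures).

r_corr = 1.73 μm/a

zinc: f(T) = +0.038·(T−10) [T≤10 °C] = -0.6194
  Pd branch = 0.0129·Pd^0.44·e^(0.046·RH+f) = 1.538 μm/a
  Sd branch = 0.0175·Sd^0.57·e^(0.008·RH+0.085·T) = 0.1936 μm/a
  sum: 1.538 + 0.1936 → r_corr = 1.732 μm/a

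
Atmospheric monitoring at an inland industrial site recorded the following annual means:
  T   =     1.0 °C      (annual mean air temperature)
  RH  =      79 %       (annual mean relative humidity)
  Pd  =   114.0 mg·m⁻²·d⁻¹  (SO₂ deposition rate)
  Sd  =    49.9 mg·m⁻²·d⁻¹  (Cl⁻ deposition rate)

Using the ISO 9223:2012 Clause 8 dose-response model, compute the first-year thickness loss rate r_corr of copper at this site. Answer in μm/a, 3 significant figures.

copper: temperature factor f = +0.126·(-9.0) = -1.1340
  sulphur-dioxide contribution → 0.6178 μm/a
  chloride contribution → 0.5316 μm/a
  ⇒ r_corr(copper) = 1.149 μm/a

r_corr = 1.15 μm/a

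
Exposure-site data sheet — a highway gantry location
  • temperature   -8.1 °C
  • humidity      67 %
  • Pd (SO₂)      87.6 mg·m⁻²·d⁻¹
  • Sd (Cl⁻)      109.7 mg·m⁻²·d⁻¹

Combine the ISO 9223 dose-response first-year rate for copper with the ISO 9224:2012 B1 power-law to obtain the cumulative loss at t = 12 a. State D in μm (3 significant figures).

copper: f(T) = +0.126·(T−10) [T≤10 °C] = -2.2806
  sulphur-dioxide contribution → 0.09029 μm/a
  chloride contribution → 0.2734 μm/a
  ⇒ r_corr(copper) = 0.3636 μm/a
Power-law: D(12) = r_corr · 12^0.667
  D(12) = 0.3636 × 12^0.667 = 0.3636 × 5.246 = 1.908 μm

D(12) = 1.91 μm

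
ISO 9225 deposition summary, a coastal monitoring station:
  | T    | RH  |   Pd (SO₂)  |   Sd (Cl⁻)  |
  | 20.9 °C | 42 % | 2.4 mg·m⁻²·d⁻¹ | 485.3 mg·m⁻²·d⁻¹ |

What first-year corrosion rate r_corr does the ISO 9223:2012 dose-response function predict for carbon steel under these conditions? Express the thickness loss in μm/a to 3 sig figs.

r_corr = 47.1 μm/a

carbon steel: f(T) = -0.054·(T−10) [T>10 °C] = -0.5886
  sulphur-dioxide contribution → 3.588 μm/a
  chloride contribution → 43.54 μm/a
  total first-year rate 47.13 μm/a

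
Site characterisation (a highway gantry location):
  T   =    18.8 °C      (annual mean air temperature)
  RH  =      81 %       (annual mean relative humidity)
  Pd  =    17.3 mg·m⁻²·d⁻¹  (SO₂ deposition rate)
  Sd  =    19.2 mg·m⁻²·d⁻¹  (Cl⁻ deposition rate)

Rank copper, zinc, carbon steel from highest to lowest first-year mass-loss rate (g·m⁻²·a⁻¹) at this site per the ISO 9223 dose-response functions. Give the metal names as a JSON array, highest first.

copper: f(T) = -0.080·(T−10) [T>10 °C] = -0.7040
  Pd branch = 0.0053·Pd^0.26·e^(0.059·RH+f) = 0.6545 μm/a
  Cl⁻ term: 0.01025·19.2^0.27·exp(0.036·81+0.049·18.8) = 1.056
  r_corr = 0.6545 + 1.056 = 1.711 μm/a
  mass loss = 1.711 μm/a × 8.96 g/cm³ = 15.33 g·m⁻²·a⁻¹
zinc: temperature factor f = -0.071·(8.8) = -0.6248
  SO₂ term: 0.0129·17.3^0.44·exp(0.046·81-0.6248) = 1.005
  Sd branch = 0.0175·Sd^0.57·e^(0.008·RH+0.085·T) = 0.8911 μm/a
  r_corr = 1.005 + 0.8911 = 1.896 μm/a
  mass loss = 1.896 μm/a × 7.14 g/cm³ = 13.54 g·m⁻²·a⁻¹
carbon steel: T>10 °C ⇒ hinge -0.054·(18.8−10) = -0.4752
  SO₂ term: 1.77·17.3^0.52·exp(0.02·81-0.4752) = 24.49
  Sd branch = 0.102·Sd^0.62·e^(0.033·RH+0.04·T) = 19.58 μm/a
  r_corr = 24.49 + 19.58 = 44.06 μm/a
  mass loss = 44.06 μm/a × 7.85 g/cm³ = 345.9 g·m⁻²·a⁻¹
Ordering by g·m⁻²·a⁻¹: carbon steel (346) > copper (15.3) > zinc (13.5)

["carbon steel", "copper", "zinc"]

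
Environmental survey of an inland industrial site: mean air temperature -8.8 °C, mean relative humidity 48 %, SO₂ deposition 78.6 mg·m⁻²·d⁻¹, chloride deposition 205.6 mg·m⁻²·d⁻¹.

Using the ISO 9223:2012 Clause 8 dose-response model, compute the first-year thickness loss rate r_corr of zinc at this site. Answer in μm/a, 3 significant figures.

r_corr = 0.645 μm/a

zinc: f(T) = +0.038·(T−10) [T≤10 °C] = -0.7144
  SO₂ term: 0.0129·78.6^0.44·exp(0.046·48-0.7144) = 0.392
  Cl⁻ term: 0.0175·205.6^0.57·exp(0.008·48+0.085·-8.8) = 0.2532
  sum: 0.392 + 0.2532 → r_corr = 0.6451 μm/a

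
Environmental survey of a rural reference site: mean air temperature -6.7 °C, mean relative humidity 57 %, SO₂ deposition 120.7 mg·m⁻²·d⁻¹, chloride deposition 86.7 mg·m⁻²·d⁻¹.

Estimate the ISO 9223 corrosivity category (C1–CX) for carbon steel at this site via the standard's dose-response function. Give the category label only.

C2

carbon steel: f(T) = +0.150·(T−10) [T≤10 °C] = -2.5050
  Pd branch = 1.77·Pd^0.52·e^(0.02·RH+f) = 5.466 μm/a
  Cl⁻ term: 0.102·86.7^0.62·exp(0.033·57+0.04·-6.7) = 8.141
  sum: 5.466 + 8.141 → r_corr = 13.61 μm/a
Category bounds: 1.3…25 μm/a bracket r_corr ⇒ C2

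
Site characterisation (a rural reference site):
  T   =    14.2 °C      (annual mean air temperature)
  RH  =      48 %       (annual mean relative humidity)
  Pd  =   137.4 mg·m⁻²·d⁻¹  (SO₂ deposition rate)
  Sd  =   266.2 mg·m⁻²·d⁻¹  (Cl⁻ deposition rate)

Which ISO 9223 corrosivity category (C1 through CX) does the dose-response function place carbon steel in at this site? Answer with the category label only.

carbon steel: temperature factor f = -0.054·(4.2) = -0.2268
  SO₂ term: 1.77·137.4^0.52·exp(0.02·48-0.2268) = 47.66
  Sd branch = 0.102·Sd^0.62·e^(0.033·RH+0.04·T) = 27.98 μm/a
  sum: 47.66 + 27.98 → r_corr = 75.64 μm/a
75.6 μm/a falls in (50, 80] for carbon steel → category C4

C4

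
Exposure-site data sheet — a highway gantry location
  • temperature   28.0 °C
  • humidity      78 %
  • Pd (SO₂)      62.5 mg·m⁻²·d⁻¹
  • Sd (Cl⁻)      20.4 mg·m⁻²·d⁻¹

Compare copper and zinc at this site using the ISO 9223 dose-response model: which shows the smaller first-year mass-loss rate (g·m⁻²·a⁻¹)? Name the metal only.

copper

copper: temperature factor f = -0.080·(18.0) = -1.4400
  Pd branch = 0.0053·Pd^0.26·e^(0.059·RH+f) = 0.3668 μm/a
  Cl⁻ term: 0.01025·20.4^0.27·exp(0.036·78+0.049·28.0) = 1.512
  r_corr = 0.3668 + 1.512 = 1.879 μm/a
  mass loss = 1.879 μm/a × 8.96 g/cm³ = 16.84 g·m⁻²·a⁻¹
zinc: T>10 °C ⇒ hinge -0.071·(28.0−10) = -1.2780
  Pd branch = 0.0129·Pd^0.44·e^(0.046·RH+f) = 0.8017 μm/a
  Cl⁻ term: 0.0175·20.4^0.57·exp(0.008·78+0.085·28.0) = 1.969
  sum: 0.8017 + 1.969 → r_corr = 2.77 μm/a
  mass loss = 2.77 μm/a × 7.14 g/cm³ = 19.78 g·m⁻²·a⁻¹
Ordering by g·m⁻²·a⁻¹: zinc (19.8) > copper (16.8)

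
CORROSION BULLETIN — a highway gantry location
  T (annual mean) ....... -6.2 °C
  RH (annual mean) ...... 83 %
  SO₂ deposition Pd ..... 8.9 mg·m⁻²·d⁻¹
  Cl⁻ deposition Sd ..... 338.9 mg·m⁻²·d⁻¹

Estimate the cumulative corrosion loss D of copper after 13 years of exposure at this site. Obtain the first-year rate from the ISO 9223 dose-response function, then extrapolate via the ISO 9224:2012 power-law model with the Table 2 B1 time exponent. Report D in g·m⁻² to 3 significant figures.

D(13) = 43.9 g·m⁻²

copper: temperature factor f = +0.126·(-16.2) = -2.0412
  Pd branch = 0.0053·Pd^0.26·e^(0.059·RH+f) = 0.1627 μm/a
  Sd branch = 0.01025·Sd^0.27·e^(0.036·RH+0.049·T) = 0.7237 μm/a
  r_corr = 0.1627 + 0.7237 = 0.8864 μm/a
Long-term exponent b (ISO 9224 Table 2, B1) = 0.667
  D(13) = 0.8864 × 13^0.667 = 0.8864 × 5.534 = 4.905 μm
  Mass loss = 4.905 μm × 8.96 g/cm³ = 43.95 g·m⁻²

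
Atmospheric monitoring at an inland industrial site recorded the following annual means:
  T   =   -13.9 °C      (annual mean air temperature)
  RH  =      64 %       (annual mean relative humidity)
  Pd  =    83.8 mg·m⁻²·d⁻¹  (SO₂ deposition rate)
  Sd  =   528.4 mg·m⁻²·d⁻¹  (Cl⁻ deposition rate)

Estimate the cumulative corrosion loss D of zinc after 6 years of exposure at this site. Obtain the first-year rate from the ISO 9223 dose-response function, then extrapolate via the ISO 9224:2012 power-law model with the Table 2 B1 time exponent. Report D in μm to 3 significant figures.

D(6) = 4.35 μm

zinc: T≤10 °C ⇒ hinge +0.038·(-13.9−10) = -0.9082
  Pd branch = 0.0129·Pd^0.44·e^(0.046·RH+f) = 0.6934 μm/a
  Cl⁻ term: 0.0175·528.4^0.57·exp(0.008·64+0.085·-13.9) = 0.3194
  sum: 0.6934 + 0.3194 → r_corr = 1.013 μm/a
Power-law: D(6) = r_corr · 6^0.813
  D(6) = 1.013 × 6^0.813 = 1.013 × 4.292 = 4.347 μm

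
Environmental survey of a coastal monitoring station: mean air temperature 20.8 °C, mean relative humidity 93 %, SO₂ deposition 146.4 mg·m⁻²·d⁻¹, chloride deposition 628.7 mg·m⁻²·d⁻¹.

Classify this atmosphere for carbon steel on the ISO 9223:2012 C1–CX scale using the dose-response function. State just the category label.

CX

carbon steel: T>10 °C ⇒ hinge -0.054·(20.8−10) = -0.5832
  Pd branch = 1.77·Pd^0.52·e^(0.02·RH+f) = 84.83 μm/a
  Sd branch = 0.102·Sd^0.62·e^(0.033·RH+0.04·T) = 274 μm/a
  sum: 84.83 + 274 → r_corr = 358.9 μm/a
359 μm/a falls in (200, 700] for carbon steel → category CX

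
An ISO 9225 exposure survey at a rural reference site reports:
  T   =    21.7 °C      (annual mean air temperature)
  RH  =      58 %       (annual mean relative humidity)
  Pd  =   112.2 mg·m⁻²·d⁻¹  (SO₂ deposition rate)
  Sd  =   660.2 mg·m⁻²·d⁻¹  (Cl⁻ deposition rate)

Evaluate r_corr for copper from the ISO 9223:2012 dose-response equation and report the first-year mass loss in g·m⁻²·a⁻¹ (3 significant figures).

copper: f(T) = -0.080·(T−10) [T>10 °C] = -0.9360
  sulphur-dioxide contribution → 0.2172 μm/a
  chloride contribution → 1.382 μm/a
  total first-year rate 1.6 μm/a
Convert to mass loss: 1.6 μm/a × 8.96 g/cm³ = 14.33 g·m⁻²·a⁻¹

r_corr = 14.3 g·m⁻²·a⁻¹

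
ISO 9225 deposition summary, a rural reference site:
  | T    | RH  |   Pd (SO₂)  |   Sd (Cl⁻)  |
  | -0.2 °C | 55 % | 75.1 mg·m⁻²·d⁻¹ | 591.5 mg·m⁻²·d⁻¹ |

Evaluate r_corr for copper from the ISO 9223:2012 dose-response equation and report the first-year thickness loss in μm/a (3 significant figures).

r_corr = 0.528 μm/a

copper: temperature factor f = +0.126·(-10.2) = -1.2852
  SO₂ term: 0.0053·75.1^0.26·exp(0.059·55-1.2852) = 0.1156
  Sd branch = 0.01025·Sd^0.27·e^(0.036·RH+0.049·T) = 0.4119 μm/a
  r_corr = 0.1156 + 0.4119 = 0.5275 μm/a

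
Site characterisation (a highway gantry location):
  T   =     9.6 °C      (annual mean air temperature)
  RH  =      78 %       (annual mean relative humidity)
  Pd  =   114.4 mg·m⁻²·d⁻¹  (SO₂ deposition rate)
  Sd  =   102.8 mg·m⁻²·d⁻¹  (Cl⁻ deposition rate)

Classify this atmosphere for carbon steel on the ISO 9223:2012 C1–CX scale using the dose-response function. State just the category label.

carbon steel: temperature factor f = +0.150·(-0.4) = -0.0600
  sulphur-dioxide contribution → 93.28 μm/a
  chloride contribution → 34.73 μm/a
  ⇒ r_corr(carbon steel) = 128 μm/a
128 μm/a falls in (80, 200] for carbon steel → category C5

C5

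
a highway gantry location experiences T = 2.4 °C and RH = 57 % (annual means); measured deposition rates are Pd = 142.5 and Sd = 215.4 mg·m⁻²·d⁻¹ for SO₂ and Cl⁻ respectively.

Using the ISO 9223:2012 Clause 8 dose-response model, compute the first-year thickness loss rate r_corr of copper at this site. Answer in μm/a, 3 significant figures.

copper: T≤10 °C ⇒ hinge +0.126·(2.4−10) = -0.9576
  Pd branch = 0.0053·Pd^0.26·e^(0.059·RH+f) = 0.2133 μm/a
  Sd branch = 0.01025·Sd^0.27·e^(0.036·RH+0.049·T) = 0.3828 μm/a
  sum: 0.2133 + 0.3828 → r_corr = 0.596 μm/a

r_corr = 0.596 μm/a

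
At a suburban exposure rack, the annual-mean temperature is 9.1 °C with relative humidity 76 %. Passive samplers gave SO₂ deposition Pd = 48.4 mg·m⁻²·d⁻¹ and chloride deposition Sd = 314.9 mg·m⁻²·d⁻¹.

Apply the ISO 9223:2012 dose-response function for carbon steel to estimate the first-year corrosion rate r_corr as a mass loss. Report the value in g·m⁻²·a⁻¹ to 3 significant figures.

r_corr = 918 g·m⁻²·a⁻¹

carbon steel: temperature factor f = +0.150·(-0.9) = -0.1350
  sulphur-dioxide contribution → 53.16 μm/a
  chloride contribution → 63.79 μm/a
  total first-year rate 117 μm/a
Convert to mass loss: 117 μm/a × 7.85 g/cm³ = 918.1 g·m⁻²·a⁻¹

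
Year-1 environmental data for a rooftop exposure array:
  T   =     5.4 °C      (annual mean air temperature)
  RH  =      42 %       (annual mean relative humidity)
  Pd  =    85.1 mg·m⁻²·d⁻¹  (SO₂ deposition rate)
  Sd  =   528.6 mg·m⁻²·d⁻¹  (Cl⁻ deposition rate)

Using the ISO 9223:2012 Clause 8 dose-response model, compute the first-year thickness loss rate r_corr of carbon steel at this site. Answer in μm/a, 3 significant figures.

carbon steel: f(T) = +0.150·(T−10) [T≤10 °C] = -0.6900
  SO₂ term: 1.77·85.1^0.52·exp(0.02·42-0.6900) = 20.73
  Sd branch = 0.102·Sd^0.62·e^(0.033·RH+0.04·T) = 24.7 μm/a
  sum: 20.73 + 24.7 → r_corr = 45.43 μm/a

r_corr = 45.4 μm/a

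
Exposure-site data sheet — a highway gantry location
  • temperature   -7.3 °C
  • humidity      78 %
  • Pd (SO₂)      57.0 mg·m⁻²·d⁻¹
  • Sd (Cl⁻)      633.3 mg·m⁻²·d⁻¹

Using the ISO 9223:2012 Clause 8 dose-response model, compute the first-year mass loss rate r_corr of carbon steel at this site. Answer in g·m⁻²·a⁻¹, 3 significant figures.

r_corr = 468 g·m⁻²·a⁻¹

carbon steel: temperature factor f = +0.150·(-17.3) = -2.5950
  SO₂ term: 1.77·57.0^0.52·exp(0.02·78-2.5950) = 5.147
  Sd branch = 0.102·Sd^0.62·e^(0.033·RH+0.04·T) = 54.53 μm/a
  r_corr = 5.147 + 54.53 = 59.68 μm/a
Convert to mass loss: 59.68 μm/a × 7.85 g/cm³ = 468.5 g·m⁻²·a⁻¹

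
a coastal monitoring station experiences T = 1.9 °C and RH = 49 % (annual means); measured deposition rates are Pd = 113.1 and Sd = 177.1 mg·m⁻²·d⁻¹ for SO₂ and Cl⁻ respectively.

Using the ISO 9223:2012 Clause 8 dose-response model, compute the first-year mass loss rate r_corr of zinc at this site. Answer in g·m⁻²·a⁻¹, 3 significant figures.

r_corr = 9.32 g·m⁻²·a⁻¹

zinc: temperature factor f = +0.038·(-8.1) = -0.3078
  sulphur-dioxide contribution → 0.7233 μm/a
  chloride contribution → 0.582 μm/a
  ⇒ r_corr(zinc) = 1.305 μm/a
Convert to mass loss: 1.305 μm/a × 7.14 g/cm³ = 9.32 g·m⁻²·a⁻¹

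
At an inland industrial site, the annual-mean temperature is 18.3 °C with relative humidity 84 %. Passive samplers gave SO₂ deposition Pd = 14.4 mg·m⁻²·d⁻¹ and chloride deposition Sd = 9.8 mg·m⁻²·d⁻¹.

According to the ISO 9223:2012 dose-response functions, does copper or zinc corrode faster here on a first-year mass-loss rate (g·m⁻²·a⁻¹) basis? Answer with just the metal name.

copper

copper: f(T) = -0.080·(T−10) [T>10 °C] = -0.6640
  sulphur-dioxide contribution → 0.7753 μm/a
  chloride contribution → 0.9574 μm/a
  total first-year rate 1.733 μm/a
  mass loss = 1.733 μm/a × 8.96 g/cm³ = 15.52 g·m⁻²·a⁻¹
zinc: temperature factor f = -0.071·(8.3) = -0.5893
  sulphur-dioxide contribution → 1.103 μm/a
  chloride contribution → 0.5962 μm/a
  total first-year rate 1.699 μm/a
  mass loss = 1.699 μm/a × 7.14 g/cm³ = 12.13 g·m⁻²·a⁻¹
Ordering by g·m⁻²·a⁻¹: copper (15.5) > zinc (12.1)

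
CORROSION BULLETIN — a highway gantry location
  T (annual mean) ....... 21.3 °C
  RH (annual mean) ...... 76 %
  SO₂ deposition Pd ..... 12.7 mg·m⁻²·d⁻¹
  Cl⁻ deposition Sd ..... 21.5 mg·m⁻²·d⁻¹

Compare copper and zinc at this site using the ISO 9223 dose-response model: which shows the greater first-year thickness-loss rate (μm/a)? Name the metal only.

zinc

copper: temperature factor f = -0.080·(11.3) = -0.9040
  Pd branch = 0.0053·Pd^0.26·e^(0.059·RH+f) = 0.3682 μm/a
  Cl⁻ term: 0.01025·21.5^0.27·exp(0.036·76+0.049·21.3) = 1.028
  r_corr = 0.3682 + 1.028 = 1.396 μm/a
zinc: T>10 °C ⇒ hinge -0.071·(21.3−10) = -0.8023
  Pd branch = 0.0129·Pd^0.44·e^(0.046·RH+f) = 0.5836 μm/a
  Cl⁻ term: 0.0175·21.5^0.57·exp(0.008·76+0.085·21.3) = 1.129
  sum: 0.5836 + 1.129 → r_corr = 1.713 μm/a
Ordering by μm/a: zinc (1.71) > copper (1.4)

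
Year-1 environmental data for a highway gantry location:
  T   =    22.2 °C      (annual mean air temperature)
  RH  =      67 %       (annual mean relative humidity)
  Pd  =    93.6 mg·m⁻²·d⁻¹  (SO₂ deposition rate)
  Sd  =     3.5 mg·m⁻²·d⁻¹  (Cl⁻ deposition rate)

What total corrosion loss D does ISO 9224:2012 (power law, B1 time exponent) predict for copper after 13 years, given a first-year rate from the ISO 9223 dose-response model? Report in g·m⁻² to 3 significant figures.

D(13) = 40.4 g·m⁻²

copper: T>10 °C ⇒ hinge -0.080·(22.2−10) = -0.9760
  Pd branch = 0.0053·Pd^0.26·e^(0.059·RH+f) = 0.3386 μm/a
  Cl⁻ term: 0.01025·3.5^0.27·exp(0.036·67+0.049·22.2) = 0.476
  sum: 0.3386 + 0.476 → r_corr = 0.8146 μm/a
ISO 9224: D(t) = r_corr · t^b with b = 0.667 (copper, B1)
  D(13) = 0.8146 × 13^0.667 = 0.8146 × 5.534 = 4.507 μm
  Mass loss = 4.507 μm × 8.96 g/cm³ = 40.39 g·m⁻²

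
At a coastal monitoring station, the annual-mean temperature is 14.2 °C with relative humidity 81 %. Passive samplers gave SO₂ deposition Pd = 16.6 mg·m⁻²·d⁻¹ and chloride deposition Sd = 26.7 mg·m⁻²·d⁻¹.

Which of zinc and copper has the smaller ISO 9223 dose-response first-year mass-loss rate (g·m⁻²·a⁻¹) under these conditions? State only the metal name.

zinc

zinc: T>10 °C ⇒ hinge -0.071·(14.2−10) = -0.2982
  sulphur-dioxide contribution → 1.368 μm/a
  chloride contribution → 0.7274 μm/a
  ⇒ r_corr(zinc) = 2.095 μm/a
  mass loss = 2.095 μm/a × 7.14 g/cm³ = 14.96 g·m⁻²·a⁻¹
copper: temperature factor f = -0.080·(4.2) = -0.3360
  sulphur-dioxide contribution → 0.9356 μm/a
  chloride contribution → 0.9214 μm/a
  ⇒ r_corr(copper) = 1.857 μm/a
  mass loss = 1.857 μm/a × 8.96 g/cm³ = 16.64 g·m⁻²·a⁻¹
Ordering by g·m⁻²·a⁻¹: copper (16.6) > zinc (15)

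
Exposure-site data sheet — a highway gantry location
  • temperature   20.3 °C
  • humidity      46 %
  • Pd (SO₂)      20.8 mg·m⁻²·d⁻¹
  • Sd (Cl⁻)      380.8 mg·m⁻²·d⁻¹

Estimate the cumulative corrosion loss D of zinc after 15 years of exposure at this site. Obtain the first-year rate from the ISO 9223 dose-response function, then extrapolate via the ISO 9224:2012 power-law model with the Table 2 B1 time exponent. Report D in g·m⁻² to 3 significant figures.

zinc: f(T) = -0.071·(T−10) [T>10 °C] = -0.7313
  SO₂ term: 0.0129·20.8^0.44·exp(0.046·46-0.7313) = 0.1958
  Cl⁻ term: 0.0175·380.8^0.57·exp(0.008·46+0.085·20.3) = 4.2
  r_corr = 0.1958 + 4.2 = 4.396 μm/a
Power-law: D(15) = r_corr · 15^0.813
  D(15) = 4.396 × 15^0.813 = 4.396 × 9.04 = 39.74 μm
  Mass loss = 39.74 μm × 7.14 g/cm³ = 283.7 g·m⁻²

D(15) = 284 g·m⁻²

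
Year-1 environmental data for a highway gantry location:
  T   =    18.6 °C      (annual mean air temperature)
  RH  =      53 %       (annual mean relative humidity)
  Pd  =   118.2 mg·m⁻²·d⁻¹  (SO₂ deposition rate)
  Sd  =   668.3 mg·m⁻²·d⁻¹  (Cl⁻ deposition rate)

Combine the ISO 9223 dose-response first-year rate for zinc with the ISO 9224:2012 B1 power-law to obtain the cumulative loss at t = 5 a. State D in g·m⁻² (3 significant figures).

zinc: T>10 °C ⇒ hinge -0.071·(18.6−10) = -0.6106
  Pd branch = 0.0129·Pd^0.44·e^(0.046·RH+f) = 0.6549 μm/a
  Cl⁻ term: 0.0175·668.3^0.57·exp(0.008·53+0.085·18.6) = 5.297
  sum: 0.6549 + 5.297 → r_corr = 5.952 μm/a
ISO 9224: D(t) = r_corr · t^b with b = 0.813 (zinc, B1)
  D(5) = 5.952 × 5^0.813 = 5.952 × 3.701 = 22.03 μm
  Mass loss = 22.03 μm × 7.14 g/cm³ = 157.3 g·m⁻²

D(5) = 157 g·m⁻²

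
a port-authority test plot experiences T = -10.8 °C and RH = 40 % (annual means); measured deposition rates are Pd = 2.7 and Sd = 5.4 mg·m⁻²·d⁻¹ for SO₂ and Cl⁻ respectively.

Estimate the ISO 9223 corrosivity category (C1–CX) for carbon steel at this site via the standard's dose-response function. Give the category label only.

C1

carbon steel: temperature factor f = +0.150·(-20.8) = -3.1200
  Pd branch = 1.77·Pd^0.52·e^(0.02·RH+f) = 0.2916 μm/a
  Cl⁻ term: 0.102·5.4^0.62·exp(0.033·40+0.04·-10.8) = 0.7052
  sum: 0.2916 + 0.7052 → r_corr = 0.9968 μm/a
0.997 μm/a falls in (0, 1.3] for carbon steel → category C1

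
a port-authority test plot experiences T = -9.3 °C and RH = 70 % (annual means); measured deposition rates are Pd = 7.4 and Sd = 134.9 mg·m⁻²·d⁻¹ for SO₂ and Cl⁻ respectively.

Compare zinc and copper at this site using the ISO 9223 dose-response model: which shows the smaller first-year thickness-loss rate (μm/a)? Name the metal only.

copper

zinc: T≤10 °C ⇒ hinge +0.038·(-9.3−10) = -0.7334
  sulphur-dioxide contribution → 0.3741 μm/a
  chloride contribution → 0.2275 μm/a
  total first-year rate 0.6016 μm/a
copper: temperature factor f = +0.126·(-19.3) = -2.4318
  sulphur-dioxide contribution → 0.04873 μm/a
  chloride contribution → 0.3036 μm/a
  ⇒ r_corr(copper) = 0.3524 μm/a
Ordering by μm/a: zinc (0.602) > copper (0.352)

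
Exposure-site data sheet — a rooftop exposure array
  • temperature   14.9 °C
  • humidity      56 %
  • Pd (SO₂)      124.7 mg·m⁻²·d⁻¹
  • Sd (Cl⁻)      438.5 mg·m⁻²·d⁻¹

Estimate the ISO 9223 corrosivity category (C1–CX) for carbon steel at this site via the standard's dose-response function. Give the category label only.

carbon steel: temperature factor f = -0.054·(4.9) = -0.2646
  Pd branch = 1.77·Pd^0.52·e^(0.02·RH+f) = 51.21 μm/a
  Sd branch = 0.102·Sd^0.62·e^(0.033·RH+0.04·T) = 51.05 μm/a
  sum: 51.21 + 51.05 → r_corr = 102.3 μm/a
Category bounds: 80…200 μm/a bracket r_corr ⇒ C5

C5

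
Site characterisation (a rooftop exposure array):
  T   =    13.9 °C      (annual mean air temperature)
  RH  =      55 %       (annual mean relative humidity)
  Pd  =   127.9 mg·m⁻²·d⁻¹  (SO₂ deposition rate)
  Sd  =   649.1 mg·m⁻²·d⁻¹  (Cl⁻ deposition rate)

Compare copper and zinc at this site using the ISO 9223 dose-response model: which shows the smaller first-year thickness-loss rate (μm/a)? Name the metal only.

copper

copper: f(T) = -0.080·(T−10) [T>10 °C] = -0.3120
  Pd branch = 0.0053·Pd^0.26·e^(0.059·RH+f) = 0.3514 μm/a
  Sd branch = 0.01025·Sd^0.27·e^(0.036·RH+0.049·T) = 0.8428 μm/a
  sum: 0.3514 + 0.8428 → r_corr = 1.194 μm/a
zinc: f(T) = -0.071·(T−10) [T>10 °C] = -0.2769
  SO₂ term: 0.0129·127.9^0.44·exp(0.046·55-0.2769) = 1.038
  Sd branch = 0.0175·Sd^0.57·e^(0.008·RH+0.085·T) = 3.55 μm/a
  r_corr = 1.038 + 3.55 = 4.588 μm/a
Ordering by μm/a: zinc (4.59) > copper (1.19)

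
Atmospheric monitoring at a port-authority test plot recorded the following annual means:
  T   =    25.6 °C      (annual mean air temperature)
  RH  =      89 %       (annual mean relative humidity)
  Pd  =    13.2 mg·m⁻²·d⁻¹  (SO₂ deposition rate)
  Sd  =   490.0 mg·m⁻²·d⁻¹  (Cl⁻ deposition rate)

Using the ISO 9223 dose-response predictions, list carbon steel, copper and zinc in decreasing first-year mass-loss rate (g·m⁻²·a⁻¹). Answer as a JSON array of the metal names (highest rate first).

["carbon steel", "zinc", "copper"]

carbon steel: f(T) = -0.054·(T−10) [T>10 °C] = -0.8424
  sulphur-dioxide contribution → 17.29 μm/a
  chloride contribution → 249.3 μm/a
  ⇒ r_corr(carbon steel) = 266.6 μm/a
  mass loss = 266.6 μm/a × 7.85 g/cm³ = 2093 g·m⁻²·a⁻¹
copper: T>10 °C ⇒ hinge -0.080·(25.6−10) = -1.2480
  sulphur-dioxide contribution → 0.5677 μm/a
  chloride contribution → 4.713 μm/a
  total first-year rate 5.281 μm/a
  mass loss = 5.281 μm/a × 8.96 g/cm³ = 47.32 g·m⁻²·a⁻¹
zinc: f(T) = -0.071·(T−10) [T>10 °C] = -1.1076
  sulphur-dioxide contribution → 0.7955 μm/a
  chloride contribution → 10.73 μm/a
  ⇒ r_corr(zinc) = 11.53 μm/a
  mass loss = 11.53 μm/a × 7.14 g/cm³ = 82.31 g·m⁻²·a⁻¹
Ordering by g·m⁻²·a⁻¹: carbon steel (2090) > zinc (82.3) > copper (47.3)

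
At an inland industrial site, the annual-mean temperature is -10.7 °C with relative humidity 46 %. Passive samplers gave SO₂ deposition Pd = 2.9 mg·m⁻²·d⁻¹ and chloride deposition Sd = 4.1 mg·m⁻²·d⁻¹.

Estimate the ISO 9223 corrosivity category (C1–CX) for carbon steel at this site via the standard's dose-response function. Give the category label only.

C1

carbon steel: f(T) = +0.150·(T−10) [T≤10 °C] = -3.1050
  sulphur-dioxide contribution → 0.3463 μm/a
  chloride contribution → 0.7276 μm/a
  total first-year rate 1.074 μm/a
1.07 μm/a falls in (0, 1.3] for carbon steel → category C1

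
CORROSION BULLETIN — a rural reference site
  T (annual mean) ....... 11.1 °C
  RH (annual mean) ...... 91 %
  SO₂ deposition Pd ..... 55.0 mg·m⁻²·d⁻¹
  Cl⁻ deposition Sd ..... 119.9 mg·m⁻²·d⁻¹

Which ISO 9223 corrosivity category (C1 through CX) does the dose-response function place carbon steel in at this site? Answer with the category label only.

C5

carbon steel: f(T) = -0.054·(T−10) [T>10 °C] = -0.0594
  Pd branch = 1.77·Pd^0.52·e^(0.02·RH+f) = 82.71 μm/a
  Sd branch = 0.102·Sd^0.62·e^(0.033·RH+0.04·T) = 62.3 μm/a
  r_corr = 82.71 + 62.3 = 145 μm/a
Category bounds: 80…200 μm/a bracket r_corr ⇒ C5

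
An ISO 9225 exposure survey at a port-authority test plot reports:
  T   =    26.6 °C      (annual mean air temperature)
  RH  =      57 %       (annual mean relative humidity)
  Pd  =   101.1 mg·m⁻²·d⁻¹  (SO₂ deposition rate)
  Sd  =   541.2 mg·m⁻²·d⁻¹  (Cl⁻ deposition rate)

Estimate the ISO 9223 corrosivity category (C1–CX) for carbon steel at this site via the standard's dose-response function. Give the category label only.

carbon steel: f(T) = -0.054·(T−10) [T>10 °C] = -0.8964
  SO₂ term: 1.77·101.1^0.52·exp(0.02·57-0.8964) = 24.9
  Cl⁻ term: 0.102·541.2^0.62·exp(0.033·57+0.04·26.6) = 96
  r_corr = 24.9 + 96 = 120.9 μm/a
ISO 9223 Table 2 (carbon steel): 80 < 121 ≤ 200 μm/a ⇒ C5

C5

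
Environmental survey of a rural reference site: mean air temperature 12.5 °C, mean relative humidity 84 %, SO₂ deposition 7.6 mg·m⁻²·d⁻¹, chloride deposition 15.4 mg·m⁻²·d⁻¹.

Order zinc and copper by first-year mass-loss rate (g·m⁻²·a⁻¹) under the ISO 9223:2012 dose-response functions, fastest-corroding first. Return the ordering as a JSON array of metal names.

["copper", "zinc"]

zinc: temperature factor f = -0.071·(2.5) = -0.1775
  sulphur-dioxide contribution → 1.257 μm/a
  chloride contribution → 0.4712 μm/a
  ⇒ r_corr(zinc) = 1.728 μm/a
  mass loss = 1.728 μm/a × 7.14 g/cm³ = 12.34 g·m⁻²·a⁻¹
copper: T>10 °C ⇒ hinge -0.080·(12.5−10) = -0.2000
  sulphur-dioxide contribution → 1.044 μm/a
  chloride contribution → 0.8141 μm/a
  total first-year rate 1.858 μm/a
  mass loss = 1.858 μm/a × 8.96 g/cm³ = 16.65 g·m⁻²·a⁻¹
Ordering by g·m⁻²·a⁻¹: copper (16.7) > zinc (12.3)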